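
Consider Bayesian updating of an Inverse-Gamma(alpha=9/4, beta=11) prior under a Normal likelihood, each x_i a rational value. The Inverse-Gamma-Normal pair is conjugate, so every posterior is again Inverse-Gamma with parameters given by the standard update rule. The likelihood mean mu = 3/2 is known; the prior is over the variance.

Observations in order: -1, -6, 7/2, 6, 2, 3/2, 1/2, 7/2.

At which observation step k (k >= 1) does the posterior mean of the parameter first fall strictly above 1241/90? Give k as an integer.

obs 1: x=-1 → posterior Inverse-Gamma(11/4, 113/8)
obs 2: x=-6 → posterior Inverse-Gamma(13/4, 169/4)
obs 3: x=7/2 → posterior Inverse-Gamma(15/4, 177/4)
obs 4: x=6 → posterior Inverse-Gamma(17/4, 435/8)
obs 5: x=2 → posterior Inverse-Gamma(19/4, 109/2)
obs 6: x=3/2 → posterior Inverse-Gamma(21/4, 109/2)
obs 7: x=1/2 → posterior Inverse-Gamma(23/4, 55)
obs 8: x=7/2 → posterior Inverse-Gamma(25/4, 57)

k = 2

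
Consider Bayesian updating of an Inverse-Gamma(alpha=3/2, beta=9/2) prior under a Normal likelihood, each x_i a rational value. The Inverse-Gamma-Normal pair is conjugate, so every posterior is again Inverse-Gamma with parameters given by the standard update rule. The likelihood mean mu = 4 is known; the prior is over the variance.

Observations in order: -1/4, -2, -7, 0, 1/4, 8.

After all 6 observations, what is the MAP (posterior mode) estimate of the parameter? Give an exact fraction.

obs 1: x=-1/4 → posterior Inverse-Gamma(2, 433/32)
obs 2: x=-2 → posterior Inverse-Gamma(5/2, 1009/32)
obs 3: x=-7 → posterior Inverse-Gamma(3, 2945/32)
obs 4: x=0 → posterior Inverse-Gamma(7/2, 3201/32)
obs 5: x=1/4 → posterior Inverse-Gamma(4, 1713/16)
obs 6: x=8 → posterior Inverse-Gamma(9/2, 1841/16)

1841/88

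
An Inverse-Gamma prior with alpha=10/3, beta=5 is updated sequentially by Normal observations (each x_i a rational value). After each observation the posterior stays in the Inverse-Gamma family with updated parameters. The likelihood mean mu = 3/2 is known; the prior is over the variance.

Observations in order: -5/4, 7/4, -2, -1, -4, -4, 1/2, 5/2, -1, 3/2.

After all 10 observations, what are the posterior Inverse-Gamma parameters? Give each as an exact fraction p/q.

alpha=25/3, beta=839/16

obs 1: x=-5/4 → posterior Inverse-Gamma(23/6, 281/32)
obs 2: x=7/4 → posterior Inverse-Gamma(13/3, 141/16)
obs 3: x=-2 → posterior Inverse-Gamma(29/6, 239/16)
obs 4: x=-1 → posterior Inverse-Gamma(16/3, 289/16)
obs 5: x=-4 → posterior Inverse-Gamma(35/6, 531/16)
obs 6: x=-4 → posterior Inverse-Gamma(19/3, 773/16)
obs 7: x=1/2 → posterior Inverse-Gamma(41/6, 781/16)
obs 8: x=5/2 → posterior Inverse-Gamma(22/3, 789/16)
obs 9: x=-1 → posterior Inverse-Gamma(47/6, 839/16)
obs 10: x=3/2 → posterior Inverse-Gamma(25/3, 839/16)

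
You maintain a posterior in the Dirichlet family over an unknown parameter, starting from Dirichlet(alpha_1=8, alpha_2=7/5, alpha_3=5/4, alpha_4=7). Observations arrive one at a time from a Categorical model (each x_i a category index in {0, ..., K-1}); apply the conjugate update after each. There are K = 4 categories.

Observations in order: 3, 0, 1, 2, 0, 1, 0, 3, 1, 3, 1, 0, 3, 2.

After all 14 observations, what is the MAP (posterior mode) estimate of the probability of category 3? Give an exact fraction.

obs 1: x=3 → posterior Dirichlet(8, 7/5, 5/4, 8)
obs 2: x=0 → posterior Dirichlet(9, 7/5, 5/4, 8)
obs 3: x=1 → posterior Dirichlet(9, 12/5, 5/4, 8)
obs 4: x=2 → posterior Dirichlet(9, 12/5, 9/4, 8)
obs 5: x=0 → posterior Dirichlet(10, 12/5, 9/4, 8)
obs 6: x=1 → posterior Dirichlet(10, 17/5, 9/4, 8)
obs 7: x=0 → posterior Dirichlet(11, 17/5, 9/4, 8)
obs 8: x=3 → posterior Dirichlet(11, 17/5, 9/4, 9)
obs 9: x=1 → posterior Dirichlet(11, 22/5, 9/4, 9)
obs 10: x=3 → posterior Dirichlet(11, 22/5, 9/4, 10)
obs 11: x=1 → posterior Dirichlet(11, 27/5, 9/4, 10)
obs 12: x=0 → posterior Dirichlet(12, 27/5, 9/4, 10)
obs 13: x=3 → posterior Dirichlet(12, 27/5, 9/4, 11)
obs 14: x=2 → posterior Dirichlet(12, 27/5, 13/4, 11)

200/553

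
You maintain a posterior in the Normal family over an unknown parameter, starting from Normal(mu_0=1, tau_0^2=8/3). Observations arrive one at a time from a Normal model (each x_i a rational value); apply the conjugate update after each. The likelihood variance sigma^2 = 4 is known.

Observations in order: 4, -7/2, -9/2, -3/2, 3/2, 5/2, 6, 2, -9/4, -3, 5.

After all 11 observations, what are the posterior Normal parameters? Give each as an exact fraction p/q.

mu_0=31/50, tau_0^2=8/25

obs 1: x=4 → posterior Normal(11/5, 8/5)
obs 2: x=-7/2 → posterior Normal(4/7, 8/7)
obs 3: x=-9/2 → posterior Normal(-5/9, 8/9)
obs 4: x=-3/2 → posterior Normal(-8/11, 8/11)
obs 5: x=3/2 → posterior Normal(-5/13, 8/13)
obs 6: x=5/2 → posterior Normal(0, 8/15)
obs 7: x=6 → posterior Normal(12/17, 8/17)
obs 8: x=2 → posterior Normal(16/19, 8/19)
obs 9: x=-9/4 → posterior Normal(23/42, 8/21)
obs 10: x=-3 → posterior Normal(11/46, 8/23)
obs 11: x=5 → posterior Normal(31/50, 8/25)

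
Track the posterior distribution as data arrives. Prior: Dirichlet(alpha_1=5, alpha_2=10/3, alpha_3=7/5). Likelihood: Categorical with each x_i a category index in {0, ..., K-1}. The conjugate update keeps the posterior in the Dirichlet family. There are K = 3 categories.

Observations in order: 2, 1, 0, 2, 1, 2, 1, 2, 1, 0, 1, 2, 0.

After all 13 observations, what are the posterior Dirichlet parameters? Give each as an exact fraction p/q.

alpha_1=8, alpha_2=25/3, alpha_3=32/5

obs 1: x=2 → posterior Dirichlet(5, 10/3, 12/5)
obs 2: x=1 → posterior Dirichlet(5, 13/3, 12/5)
obs 3: x=0 → posterior Dirichlet(6, 13/3, 12/5)
obs 4: x=2 → posterior Dirichlet(6, 13/3, 17/5)
obs 5: x=1 → posterior Dirichlet(6, 16/3, 17/5)
obs 6: x=2 → posterior Dirichlet(6, 16/3, 22/5)
obs 7: x=1 → posterior Dirichlet(6, 19/3, 22/5)
obs 8: x=2 → posterior Dirichlet(6, 19/3, 27/5)
obs 9: x=1 → posterior Dirichlet(6, 22/3, 27/5)
obs 10: x=0 → posterior Dirichlet(7, 22/3, 27/5)
obs 11: x=1 → posterior Dirichlet(7, 25/3, 27/5)
obs 12: x=2 → posterior Dirichlet(7, 25/3, 32/5)
obs 13: x=0 → posterior Dirichlet(8, 25/3, 32/5)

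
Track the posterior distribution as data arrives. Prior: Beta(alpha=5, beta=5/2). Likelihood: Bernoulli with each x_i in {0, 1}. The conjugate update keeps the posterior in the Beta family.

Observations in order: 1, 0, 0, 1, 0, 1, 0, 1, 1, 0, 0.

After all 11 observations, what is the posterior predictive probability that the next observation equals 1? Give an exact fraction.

obs 1: x=1 → posterior Beta(6, 5/2)
obs 2: x=0 → posterior Beta(6, 7/2)
obs 3: x=0 → posterior Beta(6, 9/2)
obs 4: x=1 → posterior Beta(7, 9/2)
obs 5: x=0 → posterior Beta(7, 11/2)
obs 6: x=1 → posterior Beta(8, 11/2)
obs 7: x=0 → posterior Beta(8, 13/2)
obs 8: x=1 → posterior Beta(9, 13/2)
obs 9: x=1 → posterior Beta(10, 13/2)
obs 10: x=0 → posterior Beta(10, 15/2)
obs 11: x=0 → posterior Beta(10, 17/2)

20/37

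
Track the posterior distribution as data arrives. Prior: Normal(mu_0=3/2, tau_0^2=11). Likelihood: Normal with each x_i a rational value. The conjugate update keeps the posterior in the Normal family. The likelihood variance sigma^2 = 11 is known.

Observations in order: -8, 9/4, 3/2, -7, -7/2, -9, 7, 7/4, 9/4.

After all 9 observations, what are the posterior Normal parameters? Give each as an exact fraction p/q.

obs 1: x=-8 → posterior Normal(-13/4, 11/2)
obs 2: x=9/4 → posterior Normal(-17/12, 11/3)
obs 3: x=3/2 → posterior Normal(-11/16, 11/4)
obs 4: x=-7 → posterior Normal(-39/20, 11/5)
obs 5: x=-7/2 → posterior Normal(-53/24, 11/6)
obs 6: x=-9 → posterior Normal(-89/28, 11/7)
obs 7: x=7 → posterior Normal(-61/32, 11/8)
obs 8: x=7/4 → posterior Normal(-3/2, 11/9)
obs 9: x=9/4 → posterior Normal(-9/8, 11/10)

mu_0=-9/8, tau_0^2=11/10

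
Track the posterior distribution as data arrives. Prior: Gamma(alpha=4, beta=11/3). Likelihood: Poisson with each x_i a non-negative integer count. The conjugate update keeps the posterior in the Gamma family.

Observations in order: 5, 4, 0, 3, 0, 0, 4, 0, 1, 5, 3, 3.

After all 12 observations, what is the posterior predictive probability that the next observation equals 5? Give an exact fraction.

920279787491884565610960543130629829356350251376175005811903/22737367544323205947875976562500000000000000000000000000000000

obs 1: x=5 → posterior Gamma(9, 14/3)
obs 2: x=4 → posterior Gamma(13, 17/3)
obs 3: x=0 → posterior Gamma(13, 20/3)
obs 4: x=3 → posterior Gamma(16, 23/3)
obs 5: x=0 → posterior Gamma(16, 26/3)
obs 6: x=0 → posterior Gamma(16, 29/3)
obs 7: x=4 → posterior Gamma(20, 32/3)
obs 8: x=0 → posterior Gamma(20, 35/3)
obs 9: x=1 → posterior Gamma(21, 38/3)
obs 10: x=5 → posterior Gamma(26, 41/3)
obs 11: x=3 → posterior Gamma(29, 44/3)
obs 12: x=3 → posterior Gamma(32, 47/3)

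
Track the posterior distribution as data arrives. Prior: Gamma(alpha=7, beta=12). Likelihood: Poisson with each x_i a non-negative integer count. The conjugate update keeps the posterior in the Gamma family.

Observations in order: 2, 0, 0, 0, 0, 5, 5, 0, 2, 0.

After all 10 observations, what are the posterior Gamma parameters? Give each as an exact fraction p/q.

obs 1: x=2 → posterior Gamma(9, 13)
obs 2: x=0 → posterior Gamma(9, 14)
obs 3: x=0 → posterior Gamma(9, 15)
obs 4: x=0 → posterior Gamma(9, 16)
obs 5: x=0 → posterior Gamma(9, 17)
obs 6: x=5 → posterior Gamma(14, 18)
obs 7: x=5 → posterior Gamma(19, 19)
obs 8: x=0 → posterior Gamma(19, 20)
obs 9: x=2 → posterior Gamma(21, 21)
obs 10: x=0 → posterior Gamma(21, 22)

alpha=21, beta=22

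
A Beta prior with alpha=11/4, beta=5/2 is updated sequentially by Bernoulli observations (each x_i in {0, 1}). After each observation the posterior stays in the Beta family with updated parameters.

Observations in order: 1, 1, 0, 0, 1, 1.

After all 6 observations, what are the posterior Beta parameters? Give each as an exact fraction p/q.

alpha=27/4, beta=9/2

obs 1: x=1 → posterior Beta(15/4, 5/2)
obs 2: x=1 → posterior Beta(19/4, 5/2)
obs 3: x=0 → posterior Beta(19/4, 7/2)
obs 4: x=0 → posterior Beta(19/4, 9/2)
obs 5: x=1 → posterior Beta(23/4, 9/2)
obs 6: x=1 → posterior Beta(27/4, 9/2)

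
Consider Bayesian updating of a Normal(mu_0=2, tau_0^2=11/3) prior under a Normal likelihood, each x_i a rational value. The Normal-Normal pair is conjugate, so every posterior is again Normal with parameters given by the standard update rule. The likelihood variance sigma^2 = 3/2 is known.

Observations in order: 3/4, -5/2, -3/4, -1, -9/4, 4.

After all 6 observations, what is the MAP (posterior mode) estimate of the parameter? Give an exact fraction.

-41/282

obs 1: x=3/4 → posterior Normal(69/62, 33/31)
obs 2: x=-5/2 → posterior Normal(-41/106, 33/53)
obs 3: x=-3/4 → posterior Normal(-37/75, 11/25)
obs 4: x=-1 → posterior Normal(-59/97, 33/97)
obs 5: x=-9/4 → posterior Normal(-31/34, 33/119)
obs 6: x=4 → posterior Normal(-41/282, 11/47)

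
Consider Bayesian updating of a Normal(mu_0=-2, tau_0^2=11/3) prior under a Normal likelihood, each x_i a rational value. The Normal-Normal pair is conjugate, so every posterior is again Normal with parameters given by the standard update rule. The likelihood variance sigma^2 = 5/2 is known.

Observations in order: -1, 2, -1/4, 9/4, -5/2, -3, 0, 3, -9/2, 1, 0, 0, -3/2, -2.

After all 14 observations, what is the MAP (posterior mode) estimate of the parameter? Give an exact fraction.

-173/323

obs 1: x=-1 → posterior Normal(-52/37, 55/37)
obs 2: x=2 → posterior Normal(-8/59, 55/59)
obs 3: x=-1/4 → posterior Normal(-1/6, 55/81)
obs 4: x=9/4 → posterior Normal(36/103, 55/103)
obs 5: x=-5/2 → posterior Normal(-19/125, 11/25)
obs 6: x=-3 → posterior Normal(-85/147, 55/147)
obs 7: x=0 → posterior Normal(-85/169, 55/169)
obs 8: x=3 → posterior Normal(-19/191, 55/191)
obs 9: x=-9/2 → posterior Normal(-118/213, 55/213)
obs 10: x=1 → posterior Normal(-96/235, 11/47)
obs 11: x=0 → posterior Normal(-96/257, 55/257)
obs 12: x=0 → posterior Normal(-32/93, 55/279)
obs 13: x=-3/2 → posterior Normal(-3/7, 55/301)
obs 14: x=-2 → posterior Normal(-173/323, 55/323)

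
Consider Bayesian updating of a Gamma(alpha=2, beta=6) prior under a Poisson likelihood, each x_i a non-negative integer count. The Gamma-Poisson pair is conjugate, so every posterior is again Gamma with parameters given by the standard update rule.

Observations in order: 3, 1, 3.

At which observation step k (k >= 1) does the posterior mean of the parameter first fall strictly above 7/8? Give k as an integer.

k = 3

obs 1: x=3 → posterior Gamma(5, 7)
obs 2: x=1 → posterior Gamma(6, 8)
obs 3: x=3 → posterior Gamma(9, 9)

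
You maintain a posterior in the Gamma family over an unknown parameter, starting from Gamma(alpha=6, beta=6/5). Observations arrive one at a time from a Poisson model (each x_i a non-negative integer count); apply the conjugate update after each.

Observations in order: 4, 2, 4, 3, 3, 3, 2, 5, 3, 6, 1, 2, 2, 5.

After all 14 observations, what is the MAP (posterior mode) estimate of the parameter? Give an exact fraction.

obs 1: x=4 → posterior Gamma(10, 11/5)
obs 2: x=2 → posterior Gamma(12, 16/5)
obs 3: x=4 → posterior Gamma(16, 21/5)
obs 4: x=3 → posterior Gamma(19, 26/5)
obs 5: x=3 → posterior Gamma(22, 31/5)
obs 6: x=3 → posterior Gamma(25, 36/5)
obs 7: x=2 → posterior Gamma(27, 41/5)
obs 8: x=5 → posterior Gamma(32, 46/5)
obs 9: x=3 → posterior Gamma(35, 51/5)
obs 10: x=6 → posterior Gamma(41, 56/5)
obs 11: x=1 → posterior Gamma(42, 61/5)
obs 12: x=2 → posterior Gamma(44, 66/5)
obs 13: x=2 → posterior Gamma(46, 71/5)
obs 14: x=5 → posterior Gamma(51, 76/5)

125/38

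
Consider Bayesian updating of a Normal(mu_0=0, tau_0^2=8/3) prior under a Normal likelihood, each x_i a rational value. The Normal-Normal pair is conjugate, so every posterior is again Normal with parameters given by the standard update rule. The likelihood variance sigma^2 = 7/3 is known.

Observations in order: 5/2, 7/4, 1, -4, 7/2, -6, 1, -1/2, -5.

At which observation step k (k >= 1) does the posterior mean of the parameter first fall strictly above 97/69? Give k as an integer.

k = 2

obs 1: x=5/2 → posterior Normal(4/3, 56/45)
obs 2: x=7/4 → posterior Normal(34/23, 56/69)
obs 3: x=1 → posterior Normal(42/31, 56/93)
obs 4: x=-4 → posterior Normal(10/39, 56/117)
obs 5: x=7/2 → posterior Normal(38/47, 56/141)
obs 6: x=-6 → posterior Normal(-2/11, 56/165)
obs 7: x=1 → posterior Normal(-2/63, 8/27)
obs 8: x=-1/2 → posterior Normal(-6/71, 56/213)
obs 9: x=-5 → posterior Normal(-46/79, 56/237)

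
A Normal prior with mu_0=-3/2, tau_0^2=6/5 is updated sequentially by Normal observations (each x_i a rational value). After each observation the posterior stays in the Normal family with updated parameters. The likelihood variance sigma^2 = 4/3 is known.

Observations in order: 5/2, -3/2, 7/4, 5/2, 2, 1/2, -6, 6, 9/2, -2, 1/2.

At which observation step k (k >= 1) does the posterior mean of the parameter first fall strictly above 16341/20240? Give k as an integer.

obs 1: x=5/2 → posterior Normal(15/38, 12/19)
obs 2: x=-3/2 → posterior Normal(-3/14, 3/7)
obs 3: x=7/4 → posterior Normal(39/148, 12/37)
obs 4: x=5/2 → posterior Normal(129/184, 6/23)
obs 5: x=2 → posterior Normal(201/220, 12/55)
obs 6: x=1/2 → posterior Normal(219/256, 3/16)
obs 7: x=-6 → posterior Normal(3/292, 12/73)
obs 8: x=6 → posterior Normal(219/328, 6/41)
obs 9: x=9/2 → posterior Normal(381/364, 12/91)
obs 10: x=-2 → posterior Normal(309/400, 3/25)
obs 11: x=1/2 → posterior Normal(3/4, 12/109)

k = 5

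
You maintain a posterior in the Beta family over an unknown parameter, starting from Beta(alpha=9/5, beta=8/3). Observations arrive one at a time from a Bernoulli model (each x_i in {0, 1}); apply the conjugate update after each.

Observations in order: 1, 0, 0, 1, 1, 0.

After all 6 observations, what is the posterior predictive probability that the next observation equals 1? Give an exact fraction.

obs 1: x=1 → posterior Beta(14/5, 8/3)
obs 2: x=0 → posterior Beta(14/5, 11/3)
obs 3: x=0 → posterior Beta(14/5, 14/3)
obs 4: x=1 → posterior Beta(19/5, 14/3)
obs 5: x=1 → posterior Beta(24/5, 14/3)
obs 6: x=0 → posterior Beta(24/5, 17/3)

72/157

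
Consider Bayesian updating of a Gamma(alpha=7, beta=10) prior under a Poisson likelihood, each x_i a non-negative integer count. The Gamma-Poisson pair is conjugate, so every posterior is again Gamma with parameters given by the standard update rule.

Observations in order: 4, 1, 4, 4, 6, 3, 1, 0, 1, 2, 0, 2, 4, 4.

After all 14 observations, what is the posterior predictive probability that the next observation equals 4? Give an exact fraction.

7291109574358240819944294917019895548696301329143541264587685888/100974195868289511092701256356196637398170423693954944610595703125

obs 1: x=4 → posterior Gamma(11, 11)
obs 2: x=1 → posterior Gamma(12, 12)
obs 3: x=4 → posterior Gamma(16, 13)
obs 4: x=4 → posterior Gamma(20, 14)
obs 5: x=6 → posterior Gamma(26, 15)
obs 6: x=3 → posterior Gamma(29, 16)
obs 7: x=1 → posterior Gamma(30, 17)
obs 8: x=0 → posterior Gamma(30, 18)
obs 9: x=1 → posterior Gamma(31, 19)
obs 10: x=2 → posterior Gamma(33, 20)
obs 11: x=0 → posterior Gamma(33, 21)
obs 12: x=2 → posterior Gamma(35, 22)
obs 13: x=4 → posterior Gamma(39, 23)
obs 14: x=4 → posterior Gamma(43, 24)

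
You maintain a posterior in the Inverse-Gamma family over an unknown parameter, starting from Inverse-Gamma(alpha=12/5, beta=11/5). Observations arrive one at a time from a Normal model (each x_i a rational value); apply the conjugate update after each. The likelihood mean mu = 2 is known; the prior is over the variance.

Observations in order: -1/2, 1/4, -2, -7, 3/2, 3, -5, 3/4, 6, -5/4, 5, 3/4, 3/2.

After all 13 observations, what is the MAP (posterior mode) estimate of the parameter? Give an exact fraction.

obs 1: x=-1/2 → posterior Inverse-Gamma(29/10, 213/40)
obs 2: x=1/4 → posterior Inverse-Gamma(17/5, 1097/160)
obs 3: x=-2 → posterior Inverse-Gamma(39/10, 2377/160)
obs 4: x=-7 → posterior Inverse-Gamma(22/5, 8857/160)
obs 5: x=3/2 → posterior Inverse-Gamma(49/10, 8877/160)
obs 6: x=3 → posterior Inverse-Gamma(27/5, 8957/160)
obs 7: x=-5 → posterior Inverse-Gamma(59/10, 12877/160)
obs 8: x=3/4 → posterior Inverse-Gamma(32/5, 6501/80)
obs 9: x=6 → posterior Inverse-Gamma(69/10, 7141/80)
obs 10: x=-5/4 → posterior Inverse-Gamma(37/5, 15127/160)
obs 11: x=5 → posterior Inverse-Gamma(79/10, 15847/160)
obs 12: x=3/4 → posterior Inverse-Gamma(42/5, 3993/40)
obs 13: x=3/2 → posterior Inverse-Gamma(89/10, 1999/20)

1999/198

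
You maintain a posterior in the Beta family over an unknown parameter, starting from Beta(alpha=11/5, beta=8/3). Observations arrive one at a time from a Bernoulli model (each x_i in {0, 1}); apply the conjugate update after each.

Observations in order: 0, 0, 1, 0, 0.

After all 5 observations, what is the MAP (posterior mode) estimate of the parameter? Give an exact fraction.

obs 1: x=0 → posterior Beta(11/5, 11/3)
obs 2: x=0 → posterior Beta(11/5, 14/3)
obs 3: x=1 → posterior Beta(16/5, 14/3)
obs 4: x=0 → posterior Beta(16/5, 17/3)
obs 5: x=0 → posterior Beta(16/5, 20/3)

33/118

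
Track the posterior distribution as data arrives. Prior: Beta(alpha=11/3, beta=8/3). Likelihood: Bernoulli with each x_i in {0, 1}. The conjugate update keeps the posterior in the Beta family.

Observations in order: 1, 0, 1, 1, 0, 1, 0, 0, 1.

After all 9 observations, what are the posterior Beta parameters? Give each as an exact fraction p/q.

alpha=26/3, beta=20/3

obs 1: x=1 → posterior Beta(14/3, 8/3)
obs 2: x=0 → posterior Beta(14/3, 11/3)
obs 3: x=1 → posterior Beta(17/3, 11/3)
obs 4: x=1 → posterior Beta(20/3, 11/3)
obs 5: x=0 → posterior Beta(20/3, 14/3)
obs 6: x=1 → posterior Beta(23/3, 14/3)
obs 7: x=0 → posterior Beta(23/3, 17/3)
obs 8: x=0 → posterior Beta(23/3, 20/3)
obs 9: x=1 → posterior Beta(26/3, 20/3)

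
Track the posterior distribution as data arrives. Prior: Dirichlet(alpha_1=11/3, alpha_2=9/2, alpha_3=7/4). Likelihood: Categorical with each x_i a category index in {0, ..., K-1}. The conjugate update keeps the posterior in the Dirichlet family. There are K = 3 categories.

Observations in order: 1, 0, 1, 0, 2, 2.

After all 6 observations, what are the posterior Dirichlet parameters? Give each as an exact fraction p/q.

obs 1: x=1 → posterior Dirichlet(11/3, 11/2, 7/4)
obs 2: x=0 → posterior Dirichlet(14/3, 11/2, 7/4)
obs 3: x=1 → posterior Dirichlet(14/3, 13/2, 7/4)
obs 4: x=0 → posterior Dirichlet(17/3, 13/2, 7/4)
obs 5: x=2 → posterior Dirichlet(17/3, 13/2, 11/4)
obs 6: x=2 → posterior Dirichlet(17/3, 13/2, 15/4)

alpha_1=17/3, alpha_2=13/2, alpha_3=15/4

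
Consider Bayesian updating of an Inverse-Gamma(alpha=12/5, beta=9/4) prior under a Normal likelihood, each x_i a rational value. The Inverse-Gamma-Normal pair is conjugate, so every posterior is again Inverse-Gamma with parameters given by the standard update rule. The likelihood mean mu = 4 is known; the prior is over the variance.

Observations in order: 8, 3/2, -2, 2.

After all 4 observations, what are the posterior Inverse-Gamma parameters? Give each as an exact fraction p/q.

alpha=22/5, beta=267/8

obs 1: x=8 → posterior Inverse-Gamma(29/10, 41/4)
obs 2: x=3/2 → posterior Inverse-Gamma(17/5, 107/8)
obs 3: x=-2 → posterior Inverse-Gamma(39/10, 251/8)
obs 4: x=2 → posterior Inverse-Gamma(22/5, 267/8)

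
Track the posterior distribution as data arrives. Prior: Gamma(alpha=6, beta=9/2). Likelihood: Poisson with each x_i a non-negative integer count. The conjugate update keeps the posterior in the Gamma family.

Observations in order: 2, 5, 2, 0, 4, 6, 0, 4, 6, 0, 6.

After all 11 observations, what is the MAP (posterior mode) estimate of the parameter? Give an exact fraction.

80/31

obs 1: x=2 → posterior Gamma(8, 11/2)
obs 2: x=5 → posterior Gamma(13, 13/2)
obs 3: x=2 → posterior Gamma(15, 15/2)
obs 4: x=0 → posterior Gamma(15, 17/2)
obs 5: x=4 → posterior Gamma(19, 19/2)
obs 6: x=6 → posterior Gamma(25, 21/2)
obs 7: x=0 → posterior Gamma(25, 23/2)
obs 8: x=4 → posterior Gamma(29, 25/2)
obs 9: x=6 → posterior Gamma(35, 27/2)
obs 10: x=0 → posterior Gamma(35, 29/2)
obs 11: x=6 → posterior Gamma(41, 31/2)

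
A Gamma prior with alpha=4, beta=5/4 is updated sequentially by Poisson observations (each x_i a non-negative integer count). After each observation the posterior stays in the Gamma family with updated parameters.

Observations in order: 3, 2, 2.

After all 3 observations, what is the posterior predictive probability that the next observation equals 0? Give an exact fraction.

obs 1: x=3 → posterior Gamma(7, 9/4)
obs 2: x=2 → posterior Gamma(9, 13/4)
obs 3: x=2 → posterior Gamma(11, 17/4)

34271896307633/350277500542221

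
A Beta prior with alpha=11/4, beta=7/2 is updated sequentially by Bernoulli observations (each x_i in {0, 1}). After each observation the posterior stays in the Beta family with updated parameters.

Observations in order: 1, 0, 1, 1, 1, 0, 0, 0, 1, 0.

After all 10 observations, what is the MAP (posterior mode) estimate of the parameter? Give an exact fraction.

obs 1: x=1 → posterior Beta(15/4, 7/2)
obs 2: x=0 → posterior Beta(15/4, 9/2)
obs 3: x=1 → posterior Beta(19/4, 9/2)
obs 4: x=1 → posterior Beta(23/4, 9/2)
obs 5: x=1 → posterior Beta(27/4, 9/2)
obs 6: x=0 → posterior Beta(27/4, 11/2)
obs 7: x=0 → posterior Beta(27/4, 13/2)
obs 8: x=0 → posterior Beta(27/4, 15/2)
obs 9: x=1 → posterior Beta(31/4, 15/2)
obs 10: x=0 → posterior Beta(31/4, 17/2)

9/19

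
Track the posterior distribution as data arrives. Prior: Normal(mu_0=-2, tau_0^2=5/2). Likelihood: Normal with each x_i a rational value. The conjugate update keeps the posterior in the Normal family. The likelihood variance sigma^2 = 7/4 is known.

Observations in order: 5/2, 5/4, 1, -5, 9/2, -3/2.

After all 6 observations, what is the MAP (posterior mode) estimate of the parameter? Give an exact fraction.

obs 1: x=5/2 → posterior Normal(11/17, 35/34)
obs 2: x=5/4 → posterior Normal(47/54, 35/54)
obs 3: x=1 → posterior Normal(67/74, 35/74)
obs 4: x=-5 → posterior Normal(-33/94, 35/94)
obs 5: x=9/2 → posterior Normal(1/2, 35/114)
obs 6: x=-3/2 → posterior Normal(27/134, 35/134)

27/134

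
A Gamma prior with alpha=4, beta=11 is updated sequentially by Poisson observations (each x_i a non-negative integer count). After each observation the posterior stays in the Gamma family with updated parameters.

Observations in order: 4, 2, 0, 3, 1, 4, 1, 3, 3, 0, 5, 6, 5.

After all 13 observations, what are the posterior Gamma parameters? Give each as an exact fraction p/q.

alpha=41, beta=24

obs 1: x=4 → posterior Gamma(8, 12)
obs 2: x=2 → posterior Gamma(10, 13)
obs 3: x=0 → posterior Gamma(10, 14)
obs 4: x=3 → posterior Gamma(13, 15)
obs 5: x=1 → posterior Gamma(14, 16)
obs 6: x=4 → posterior Gamma(18, 17)
obs 7: x=1 → posterior Gamma(19, 18)
obs 8: x=3 → posterior Gamma(22, 19)
obs 9: x=3 → posterior Gamma(25, 20)
obs 10: x=0 → posterior Gamma(25, 21)
obs 11: x=5 → posterior Gamma(30, 22)
obs 12: x=6 → posterior Gamma(36, 23)
obs 13: x=5 → posterior Gamma(41, 24)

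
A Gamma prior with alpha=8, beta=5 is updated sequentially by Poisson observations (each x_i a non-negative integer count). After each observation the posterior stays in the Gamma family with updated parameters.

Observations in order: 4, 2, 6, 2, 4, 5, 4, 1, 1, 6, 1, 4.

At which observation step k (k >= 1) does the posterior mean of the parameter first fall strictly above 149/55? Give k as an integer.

k = 6

obs 1: x=4 → posterior Gamma(12, 6)
obs 2: x=2 → posterior Gamma(14, 7)
obs 3: x=6 → posterior Gamma(20, 8)
obs 4: x=2 → posterior Gamma(22, 9)
obs 5: x=4 → posterior Gamma(26, 10)
obs 6: x=5 → posterior Gamma(31, 11)
obs 7: x=4 → posterior Gamma(35, 12)
obs 8: x=1 → posterior Gamma(36, 13)
obs 9: x=1 → posterior Gamma(37, 14)
obs 10: x=6 → posterior Gamma(43, 15)
obs 11: x=1 → posterior Gamma(44, 16)
obs 12: x=4 → posterior Gamma(48, 17)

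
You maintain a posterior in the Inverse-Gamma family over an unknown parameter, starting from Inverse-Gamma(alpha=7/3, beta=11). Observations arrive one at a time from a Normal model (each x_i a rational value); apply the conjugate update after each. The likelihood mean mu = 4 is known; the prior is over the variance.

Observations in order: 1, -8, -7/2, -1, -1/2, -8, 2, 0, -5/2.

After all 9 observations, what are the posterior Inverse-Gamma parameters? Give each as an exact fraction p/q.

alpha=41/6, beta=1931/8

obs 1: x=1 → posterior Inverse-Gamma(17/6, 31/2)
obs 2: x=-8 → posterior Inverse-Gamma(10/3, 175/2)
obs 3: x=-7/2 → posterior Inverse-Gamma(23/6, 925/8)
obs 4: x=-1 → posterior Inverse-Gamma(13/3, 1025/8)
obs 5: x=-1/2 → posterior Inverse-Gamma(29/6, 553/4)
obs 6: x=-8 → posterior Inverse-Gamma(16/3, 841/4)
obs 7: x=2 → posterior Inverse-Gamma(35/6, 849/4)
obs 8: x=0 → posterior Inverse-Gamma(19/3, 881/4)
obs 9: x=-5/2 → posterior Inverse-Gamma(41/6, 1931/8)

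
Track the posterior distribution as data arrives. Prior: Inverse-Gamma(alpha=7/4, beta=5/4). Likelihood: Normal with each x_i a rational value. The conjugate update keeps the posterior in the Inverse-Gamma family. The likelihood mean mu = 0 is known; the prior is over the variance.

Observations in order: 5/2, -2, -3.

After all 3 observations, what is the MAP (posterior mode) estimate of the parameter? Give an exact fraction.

obs 1: x=5/2 → posterior Inverse-Gamma(9/4, 35/8)
obs 2: x=-2 → posterior Inverse-Gamma(11/4, 51/8)
obs 3: x=-3 → posterior Inverse-Gamma(13/4, 87/8)

87/34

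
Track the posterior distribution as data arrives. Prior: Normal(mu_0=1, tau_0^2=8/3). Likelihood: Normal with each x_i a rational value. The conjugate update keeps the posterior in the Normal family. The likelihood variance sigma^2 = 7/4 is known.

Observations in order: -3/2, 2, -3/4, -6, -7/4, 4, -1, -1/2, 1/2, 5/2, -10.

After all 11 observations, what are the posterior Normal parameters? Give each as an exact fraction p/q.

obs 1: x=-3/2 → posterior Normal(-27/53, 56/53)
obs 2: x=2 → posterior Normal(37/85, 56/85)
obs 3: x=-3/4 → posterior Normal(1/9, 56/117)
obs 4: x=-6 → posterior Normal(-179/149, 56/149)
obs 5: x=-7/4 → posterior Normal(-235/181, 56/181)
obs 6: x=4 → posterior Normal(-107/213, 56/213)
obs 7: x=-1 → posterior Normal(-139/245, 8/35)
obs 8: x=-1/2 → posterior Normal(-155/277, 56/277)
obs 9: x=1/2 → posterior Normal(-139/309, 56/309)
obs 10: x=5/2 → posterior Normal(-59/341, 56/341)
obs 11: x=-10 → posterior Normal(-379/373, 56/373)

mu_0=-379/373, tau_0^2=56/373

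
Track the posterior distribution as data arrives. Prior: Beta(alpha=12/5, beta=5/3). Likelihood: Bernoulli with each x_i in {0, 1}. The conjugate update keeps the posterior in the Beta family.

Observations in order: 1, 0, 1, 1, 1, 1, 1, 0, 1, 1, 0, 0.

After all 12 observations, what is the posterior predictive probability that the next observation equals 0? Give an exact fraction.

85/241

obs 1: x=1 → posterior Beta(17/5, 5/3)
obs 2: x=0 → posterior Beta(17/5, 8/3)
obs 3: x=1 → posterior Beta(22/5, 8/3)
obs 4: x=1 → posterior Beta(27/5, 8/3)
obs 5: x=1 → posterior Beta(32/5, 8/3)
obs 6: x=1 → posterior Beta(37/5, 8/3)
obs 7: x=1 → posterior Beta(42/5, 8/3)
obs 8: x=0 → posterior Beta(42/5, 11/3)
obs 9: x=1 → posterior Beta(47/5, 11/3)
obs 10: x=1 → posterior Beta(52/5, 11/3)
obs 11: x=0 → posterior Beta(52/5, 14/3)
obs 12: x=0 → posterior Beta(52/5, 17/3)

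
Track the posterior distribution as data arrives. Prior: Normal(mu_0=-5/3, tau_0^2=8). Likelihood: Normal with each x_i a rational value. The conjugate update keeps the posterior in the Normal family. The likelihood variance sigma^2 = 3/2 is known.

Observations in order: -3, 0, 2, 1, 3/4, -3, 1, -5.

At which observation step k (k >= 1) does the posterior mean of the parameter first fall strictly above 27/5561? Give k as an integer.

obs 1: x=-3 → posterior Normal(-53/19, 24/19)
obs 2: x=0 → posterior Normal(-53/35, 24/35)
obs 3: x=2 → posterior Normal(-7/17, 8/17)
obs 4: x=1 → posterior Normal(-5/67, 24/67)
obs 5: x=3/4 → posterior Normal(7/83, 24/83)
obs 6: x=-3 → posterior Normal(-41/99, 8/33)
obs 7: x=1 → posterior Normal(-5/23, 24/115)
obs 8: x=-5 → posterior Normal(-105/131, 24/131)

k = 5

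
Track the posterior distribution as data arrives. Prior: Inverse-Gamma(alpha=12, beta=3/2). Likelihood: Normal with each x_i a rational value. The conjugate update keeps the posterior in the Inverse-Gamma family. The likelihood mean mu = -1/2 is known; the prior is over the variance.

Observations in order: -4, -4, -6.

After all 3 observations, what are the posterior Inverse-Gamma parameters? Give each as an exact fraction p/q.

alpha=27/2, beta=231/8

obs 1: x=-4 → posterior Inverse-Gamma(25/2, 61/8)
obs 2: x=-4 → posterior Inverse-Gamma(13, 55/4)
obs 3: x=-6 → posterior Inverse-Gamma(27/2, 231/8)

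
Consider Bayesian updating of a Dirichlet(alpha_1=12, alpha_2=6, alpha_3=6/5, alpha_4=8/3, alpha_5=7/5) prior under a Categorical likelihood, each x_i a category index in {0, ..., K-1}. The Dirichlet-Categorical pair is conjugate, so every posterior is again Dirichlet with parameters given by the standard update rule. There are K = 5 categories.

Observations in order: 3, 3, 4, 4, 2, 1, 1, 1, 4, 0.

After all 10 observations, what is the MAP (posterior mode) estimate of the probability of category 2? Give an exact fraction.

obs 1: x=3 → posterior Dirichlet(12, 6, 6/5, 11/3, 7/5)
obs 2: x=3 → posterior Dirichlet(12, 6, 6/5, 14/3, 7/5)
obs 3: x=4 → posterior Dirichlet(12, 6, 6/5, 14/3, 12/5)
obs 4: x=4 → posterior Dirichlet(12, 6, 6/5, 14/3, 17/5)
obs 5: x=2 → posterior Dirichlet(12, 6, 11/5, 14/3, 17/5)
obs 6: x=1 → posterior Dirichlet(12, 7, 11/5, 14/3, 17/5)
obs 7: x=1 → posterior Dirichlet(12, 8, 11/5, 14/3, 17/5)
obs 8: x=1 → posterior Dirichlet(12, 9, 11/5, 14/3, 17/5)
obs 9: x=4 → posterior Dirichlet(12, 9, 11/5, 14/3, 22/5)
obs 10: x=0 → posterior Dirichlet(13, 9, 11/5, 14/3, 22/5)

9/212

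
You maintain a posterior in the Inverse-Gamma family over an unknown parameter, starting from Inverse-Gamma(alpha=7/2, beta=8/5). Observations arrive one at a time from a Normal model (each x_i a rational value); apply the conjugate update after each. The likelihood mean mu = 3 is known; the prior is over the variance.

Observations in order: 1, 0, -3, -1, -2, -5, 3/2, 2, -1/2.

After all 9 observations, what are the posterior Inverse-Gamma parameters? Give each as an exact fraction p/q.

obs 1: x=1 → posterior Inverse-Gamma(4, 18/5)
obs 2: x=0 → posterior Inverse-Gamma(9/2, 81/10)
obs 3: x=-3 → posterior Inverse-Gamma(5, 261/10)
obs 4: x=-1 → posterior Inverse-Gamma(11/2, 341/10)
obs 5: x=-2 → posterior Inverse-Gamma(6, 233/5)
obs 6: x=-5 → posterior Inverse-Gamma(13/2, 393/5)
obs 7: x=3/2 → posterior Inverse-Gamma(7, 3189/40)
obs 8: x=2 → posterior Inverse-Gamma(15/2, 3209/40)
obs 9: x=-1/2 → posterior Inverse-Gamma(8, 1727/20)

alpha=8, beta=1727/20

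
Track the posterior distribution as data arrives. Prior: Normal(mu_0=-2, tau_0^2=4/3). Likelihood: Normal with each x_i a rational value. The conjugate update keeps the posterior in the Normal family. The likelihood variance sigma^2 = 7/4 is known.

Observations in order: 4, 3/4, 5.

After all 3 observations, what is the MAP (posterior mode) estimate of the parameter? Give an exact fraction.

38/23

obs 1: x=4 → posterior Normal(22/37, 28/37)
obs 2: x=3/4 → posterior Normal(34/53, 28/53)
obs 3: x=5 → posterior Normal(38/23, 28/69)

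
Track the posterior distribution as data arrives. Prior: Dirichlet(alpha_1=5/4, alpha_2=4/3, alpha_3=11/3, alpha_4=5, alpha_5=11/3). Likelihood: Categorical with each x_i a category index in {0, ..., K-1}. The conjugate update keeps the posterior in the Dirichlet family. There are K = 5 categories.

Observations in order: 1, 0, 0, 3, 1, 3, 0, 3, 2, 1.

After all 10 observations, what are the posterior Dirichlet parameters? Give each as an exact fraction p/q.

alpha_1=17/4, alpha_2=13/3, alpha_3=14/3, alpha_4=8, alpha_5=11/3

obs 1: x=1 → posterior Dirichlet(5/4, 7/3, 11/3, 5, 11/3)
obs 2: x=0 → posterior Dirichlet(9/4, 7/3, 11/3, 5, 11/3)
obs 3: x=0 → posterior Dirichlet(13/4, 7/3, 11/3, 5, 11/3)
obs 4: x=3 → posterior Dirichlet(13/4, 7/3, 11/3, 6, 11/3)
obs 5: x=1 → posterior Dirichlet(13/4, 10/3, 11/3, 6, 11/3)
obs 6: x=3 → posterior Dirichlet(13/4, 10/3, 11/3, 7, 11/3)
obs 7: x=0 → posterior Dirichlet(17/4, 10/3, 11/3, 7, 11/3)
obs 8: x=3 → posterior Dirichlet(17/4, 10/3, 11/3, 8, 11/3)
obs 9: x=2 → posterior Dirichlet(17/4, 10/3, 14/3, 8, 11/3)
obs 10: x=1 → posterior Dirichlet(17/4, 13/3, 14/3, 8, 11/3)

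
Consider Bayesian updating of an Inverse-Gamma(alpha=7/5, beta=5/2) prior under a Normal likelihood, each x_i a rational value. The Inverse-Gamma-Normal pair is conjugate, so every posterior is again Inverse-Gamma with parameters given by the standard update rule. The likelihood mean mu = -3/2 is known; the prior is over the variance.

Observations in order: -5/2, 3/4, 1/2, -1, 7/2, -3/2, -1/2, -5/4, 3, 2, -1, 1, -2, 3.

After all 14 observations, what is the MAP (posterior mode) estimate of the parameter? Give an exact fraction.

4035/752

obs 1: x=-5/2 → posterior Inverse-Gamma(19/10, 3)
obs 2: x=3/4 → posterior Inverse-Gamma(12/5, 177/32)
obs 3: x=1/2 → posterior Inverse-Gamma(29/10, 241/32)
obs 4: x=-1 → posterior Inverse-Gamma(17/5, 245/32)
obs 5: x=7/2 → posterior Inverse-Gamma(39/10, 645/32)
obs 6: x=-3/2 → posterior Inverse-Gamma(22/5, 645/32)
obs 7: x=-1/2 → posterior Inverse-Gamma(49/10, 661/32)
obs 8: x=-5/4 → posterior Inverse-Gamma(27/5, 331/16)
obs 9: x=3 → posterior Inverse-Gamma(59/10, 493/16)
obs 10: x=2 → posterior Inverse-Gamma(32/5, 591/16)
obs 11: x=-1 → posterior Inverse-Gamma(69/10, 593/16)
obs 12: x=1 → posterior Inverse-Gamma(37/5, 643/16)
obs 13: x=-2 → posterior Inverse-Gamma(79/10, 645/16)
obs 14: x=3 → posterior Inverse-Gamma(42/5, 807/16)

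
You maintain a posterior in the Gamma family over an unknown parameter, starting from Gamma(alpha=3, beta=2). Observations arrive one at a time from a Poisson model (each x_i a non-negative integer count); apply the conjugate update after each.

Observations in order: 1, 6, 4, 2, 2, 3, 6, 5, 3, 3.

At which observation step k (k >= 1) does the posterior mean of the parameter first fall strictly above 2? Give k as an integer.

obs 1: x=1 → posterior Gamma(4, 3)
obs 2: x=6 → posterior Gamma(10, 4)
obs 3: x=4 → posterior Gamma(14, 5)
obs 4: x=2 → posterior Gamma(16, 6)
obs 5: x=2 → posterior Gamma(18, 7)
obs 6: x=3 → posterior Gamma(21, 8)
obs 7: x=6 → posterior Gamma(27, 9)
obs 8: x=5 → posterior Gamma(32, 10)
obs 9: x=3 → posterior Gamma(35, 11)
obs 10: x=3 → posterior Gamma(38, 12)

k = 2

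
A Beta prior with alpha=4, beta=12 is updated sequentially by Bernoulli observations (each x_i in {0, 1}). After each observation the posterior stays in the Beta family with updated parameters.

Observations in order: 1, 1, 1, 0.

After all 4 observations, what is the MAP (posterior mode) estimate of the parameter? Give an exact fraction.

obs 1: x=1 → posterior Beta(5, 12)
obs 2: x=1 → posterior Beta(6, 12)
obs 3: x=1 → posterior Beta(7, 12)
obs 4: x=0 → posterior Beta(7, 13)

1/3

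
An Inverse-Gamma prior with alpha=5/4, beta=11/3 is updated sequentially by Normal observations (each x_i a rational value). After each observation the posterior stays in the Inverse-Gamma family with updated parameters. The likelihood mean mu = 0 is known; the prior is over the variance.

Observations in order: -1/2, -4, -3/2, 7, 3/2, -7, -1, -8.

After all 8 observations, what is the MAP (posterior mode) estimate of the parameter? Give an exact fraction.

2293/150

obs 1: x=-1/2 → posterior Inverse-Gamma(7/4, 91/24)
obs 2: x=-4 → posterior Inverse-Gamma(9/4, 283/24)
obs 3: x=-3/2 → posterior Inverse-Gamma(11/4, 155/12)
obs 4: x=7 → posterior Inverse-Gamma(13/4, 449/12)
obs 5: x=3/2 → posterior Inverse-Gamma(15/4, 925/24)
obs 6: x=-7 → posterior Inverse-Gamma(17/4, 1513/24)
obs 7: x=-1 → posterior Inverse-Gamma(19/4, 1525/24)
obs 8: x=-8 → posterior Inverse-Gamma(21/4, 2293/24)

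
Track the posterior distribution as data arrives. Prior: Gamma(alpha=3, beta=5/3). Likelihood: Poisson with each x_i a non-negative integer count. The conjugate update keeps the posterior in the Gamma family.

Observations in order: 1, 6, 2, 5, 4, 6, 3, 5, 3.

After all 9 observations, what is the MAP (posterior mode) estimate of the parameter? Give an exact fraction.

111/32

obs 1: x=1 → posterior Gamma(4, 8/3)
obs 2: x=6 → posterior Gamma(10, 11/3)
obs 3: x=2 → posterior Gamma(12, 14/3)
obs 4: x=5 → posterior Gamma(17, 17/3)
obs 5: x=4 → posterior Gamma(21, 20/3)
obs 6: x=6 → posterior Gamma(27, 23/3)
obs 7: x=3 → posterior Gamma(30, 26/3)
obs 8: x=5 → posterior Gamma(35, 29/3)
obs 9: x=3 → posterior Gamma(38, 32/3)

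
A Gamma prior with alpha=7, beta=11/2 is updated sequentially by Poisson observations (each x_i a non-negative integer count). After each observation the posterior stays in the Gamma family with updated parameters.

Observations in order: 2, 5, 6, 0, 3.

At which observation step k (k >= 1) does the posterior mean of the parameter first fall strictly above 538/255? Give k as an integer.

obs 1: x=2 → posterior Gamma(9, 13/2)
obs 2: x=5 → posterior Gamma(14, 15/2)
obs 3: x=6 → posterior Gamma(20, 17/2)
obs 4: x=0 → posterior Gamma(20, 19/2)
obs 5: x=3 → posterior Gamma(23, 21/2)

k = 3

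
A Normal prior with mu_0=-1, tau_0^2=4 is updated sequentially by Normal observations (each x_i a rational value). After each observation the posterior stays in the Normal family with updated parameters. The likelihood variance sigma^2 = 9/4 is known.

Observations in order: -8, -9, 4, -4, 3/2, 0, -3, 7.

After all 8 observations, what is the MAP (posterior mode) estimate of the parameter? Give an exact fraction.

-193/137

obs 1: x=-8 → posterior Normal(-137/25, 36/25)
obs 2: x=-9 → posterior Normal(-281/41, 36/41)
obs 3: x=4 → posterior Normal(-217/57, 12/19)
obs 4: x=-4 → posterior Normal(-281/73, 36/73)
obs 5: x=3/2 → posterior Normal(-257/89, 36/89)
obs 6: x=0 → posterior Normal(-257/105, 12/35)
obs 7: x=-3 → posterior Normal(-305/121, 36/121)
obs 8: x=7 → posterior Normal(-193/137, 36/137)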